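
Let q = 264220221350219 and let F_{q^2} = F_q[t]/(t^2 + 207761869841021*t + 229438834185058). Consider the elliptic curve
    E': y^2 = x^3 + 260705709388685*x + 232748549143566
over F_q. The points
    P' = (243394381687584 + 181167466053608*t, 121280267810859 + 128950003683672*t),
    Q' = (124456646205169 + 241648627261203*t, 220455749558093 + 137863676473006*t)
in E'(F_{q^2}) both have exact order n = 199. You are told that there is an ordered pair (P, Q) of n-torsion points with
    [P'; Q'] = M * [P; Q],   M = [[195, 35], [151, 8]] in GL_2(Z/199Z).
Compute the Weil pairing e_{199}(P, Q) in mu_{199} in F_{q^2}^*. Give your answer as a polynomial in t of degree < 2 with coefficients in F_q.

Since e_{199}(P,P)=e_{199}(Q,Q)=1 and e_{199}(Q,P)=e_{199}(P,Q)^{-1}, expanding e_{199}(195*P + 35*Q,151*P + 8*Q) leaves e(P,Q)^det(M).
Hence e(P,Q) = e(P',Q')^{32} where 32 = 56^{-1} mod 199.
Miller loop for e_{199} over F_{264220221350219^2}: bits of 199 = 11000111; 7 double steps + 4 add steps, l/v at each.
e_{199}(P',Q') = 37001118045473 + 56032244957826*t.
Hence e(P,Q) = 120889512957371 + 226782675351762*t in F_{264220221350219^2}^*.

120889512957371 + 226782675351762*t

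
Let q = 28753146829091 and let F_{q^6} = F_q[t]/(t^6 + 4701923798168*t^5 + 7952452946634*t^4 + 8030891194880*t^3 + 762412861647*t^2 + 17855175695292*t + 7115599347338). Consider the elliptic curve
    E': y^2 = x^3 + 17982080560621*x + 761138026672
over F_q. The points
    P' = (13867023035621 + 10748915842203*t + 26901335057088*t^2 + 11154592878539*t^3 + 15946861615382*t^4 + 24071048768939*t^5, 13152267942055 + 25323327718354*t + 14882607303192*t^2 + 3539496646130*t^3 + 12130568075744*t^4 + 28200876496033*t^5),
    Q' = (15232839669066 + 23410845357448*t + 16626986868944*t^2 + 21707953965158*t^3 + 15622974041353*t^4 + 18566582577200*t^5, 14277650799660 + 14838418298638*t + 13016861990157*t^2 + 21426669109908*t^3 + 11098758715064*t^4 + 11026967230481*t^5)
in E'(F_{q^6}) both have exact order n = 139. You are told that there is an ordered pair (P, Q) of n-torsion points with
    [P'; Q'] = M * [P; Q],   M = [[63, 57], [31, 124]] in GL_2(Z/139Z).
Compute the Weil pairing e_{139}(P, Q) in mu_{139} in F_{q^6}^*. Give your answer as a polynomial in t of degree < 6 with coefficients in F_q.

Since e_{139}(P,P)=e_{139}(Q,Q)=1 and e_{139}(Q,P)=e_{139}(P,Q)^{-1}, expanding e_{139}(63*P + 57*Q,31*P + 124*Q) leaves e(P,Q)^det(M).
Hence e(P,Q) = e(P',Q')^{92} where 92 = 68^{-1} mod 139.
Double-and-add over 10001011: 8-1 doublings, 4-1 additions; each step l_{T,T}/v_{2T} or l_{T,P'}/v at Q'+S for random S.
e_{139}(P',Q') = 3743285241176 + 12658716716132*t + 23952495411302*t^2 + 13235970466310*t^3 + 7118456362694*t^4 + 14450872063362*t^5.
e_{139}(P,Q) = (3743285241176 + 12658716716132*t + 23952495411302*t^2 + 13235970466310*t^3 + 7118456362694*t^4 + 14450872063362*t^5)^{92} = 1914747998621 + 2860964076374*t + 5954779043535*t^2 + 12749801947892*t^3 + 1593025196502*t^4 + 26248917601769*t^5.

1914747998621 + 2860964076374*t + 5954779043535*t^2 + 12749801947892*t^3 + 1593025196502*t^4 + 26248917601769*t^5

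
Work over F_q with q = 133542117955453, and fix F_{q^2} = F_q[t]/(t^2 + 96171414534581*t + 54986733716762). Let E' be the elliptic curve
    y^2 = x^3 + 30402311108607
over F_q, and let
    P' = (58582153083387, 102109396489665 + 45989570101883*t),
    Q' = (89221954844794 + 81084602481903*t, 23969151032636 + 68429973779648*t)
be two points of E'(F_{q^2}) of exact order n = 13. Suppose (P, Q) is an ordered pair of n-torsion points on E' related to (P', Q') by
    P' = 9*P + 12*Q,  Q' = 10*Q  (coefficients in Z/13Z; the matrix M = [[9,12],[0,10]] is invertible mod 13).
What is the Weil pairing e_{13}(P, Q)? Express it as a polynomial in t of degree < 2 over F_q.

114774093462586 + 25921365679502*t

Alternating bilinearity on E[13] (values in mu_{13} in F_{133542117955453^2}) gives e(P',Q') = e(P,Q)^det(M).
Hence e(P,Q) = e(P',Q')^{12} where 12 = 12^{-1} mod 13.
Run Miller on y^2=x^3+30402311108607 over F_{133542117955453}: ladder 1101 (4 bits); e = f_P(D_Q)/f_Q(D_P).
Miller gives e_{13}(P',Q') = 84829591046750 + 107620752275951*t in F_{133542117955453^2}.
Finally e_{13}(P,Q) = 114774093462586 + 25921365679502*t.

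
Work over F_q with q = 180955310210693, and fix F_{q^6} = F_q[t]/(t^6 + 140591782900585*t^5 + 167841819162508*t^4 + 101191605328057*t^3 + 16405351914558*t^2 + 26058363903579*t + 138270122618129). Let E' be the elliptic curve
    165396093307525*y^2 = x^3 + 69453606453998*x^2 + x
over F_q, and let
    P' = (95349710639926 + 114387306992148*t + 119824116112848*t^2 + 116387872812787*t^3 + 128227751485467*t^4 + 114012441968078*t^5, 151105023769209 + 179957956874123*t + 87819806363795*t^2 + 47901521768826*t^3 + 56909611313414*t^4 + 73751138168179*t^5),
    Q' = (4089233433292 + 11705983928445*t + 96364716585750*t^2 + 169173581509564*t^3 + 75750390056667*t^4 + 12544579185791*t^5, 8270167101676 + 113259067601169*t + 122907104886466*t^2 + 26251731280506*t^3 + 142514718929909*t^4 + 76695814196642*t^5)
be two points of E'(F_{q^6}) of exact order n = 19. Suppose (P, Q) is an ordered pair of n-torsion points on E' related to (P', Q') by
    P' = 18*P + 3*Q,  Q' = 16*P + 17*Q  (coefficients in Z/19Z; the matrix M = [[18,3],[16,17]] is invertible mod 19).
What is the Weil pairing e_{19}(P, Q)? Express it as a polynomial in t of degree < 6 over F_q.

144271040691446 + 131629033167436*t + 119064095878217*t^2 + 166169733121464*t^3 + 159037317169250*t^4 + 91120219998136*t^5

The 19-Weil pairing on E[19] over F_{180955310210693} is alternating-bilinear: e_{19}(P',Q') = e_{19}(P,Q)^det(M).
So e_{19}(P,Q) = e_{19}(P',Q')^{7}, since 11*7 = 1 mod 19.
Montgomery->Weierstrass: x_W = 84458145940269*x+63678494014710, y_W=84458145940269*y on F_{180955310210693}; lands on y^2=x^3+134030184144098*x+44098233851265.
Double-and-add over 10011: 5-1 doublings, 3-1 additions; each step l_{T,T}/v_{2T} or l_{T,P'}/v at Q'+S for random S.
The quotient is 113092914387879 + 154917612738430*t + 20240617874094*t^2 + 90146399721550*t^3 + 162527913940586*t^4 + 18757609634730*t^5.
Hence e(P,Q) = 144271040691446 + 131629033167436*t + 119064095878217*t^2 + 166169733121464*t^3 + 159037317169250*t^4 + 91120219998136*t^5 in F_{180955310210693^6}^*.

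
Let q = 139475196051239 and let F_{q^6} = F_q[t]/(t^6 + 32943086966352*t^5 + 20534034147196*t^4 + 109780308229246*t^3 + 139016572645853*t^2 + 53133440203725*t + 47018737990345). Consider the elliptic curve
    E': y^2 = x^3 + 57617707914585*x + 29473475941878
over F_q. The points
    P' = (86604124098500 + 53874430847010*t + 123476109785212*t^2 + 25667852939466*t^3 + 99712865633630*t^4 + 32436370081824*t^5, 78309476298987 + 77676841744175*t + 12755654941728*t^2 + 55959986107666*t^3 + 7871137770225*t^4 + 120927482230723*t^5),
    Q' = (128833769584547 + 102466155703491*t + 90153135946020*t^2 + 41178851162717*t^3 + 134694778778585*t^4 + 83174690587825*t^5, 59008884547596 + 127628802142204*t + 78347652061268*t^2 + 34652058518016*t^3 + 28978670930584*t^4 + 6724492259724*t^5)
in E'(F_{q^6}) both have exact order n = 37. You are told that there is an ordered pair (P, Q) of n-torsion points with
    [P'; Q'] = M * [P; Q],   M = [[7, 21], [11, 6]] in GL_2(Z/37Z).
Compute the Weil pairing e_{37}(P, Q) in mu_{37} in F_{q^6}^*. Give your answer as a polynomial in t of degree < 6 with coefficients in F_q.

111414315005900 + 50481416035711*t + 18668358769136*t^2 + 120253314763297*t^3 + 91317892035645*t^4 + 84065214308036*t^5

Since e_{37}(P,P)=e_{37}(Q,Q)=1 and e_{37}(Q,P)=e_{37}(P,Q)^{-1}, expanding e_{37}(7*P + 21*Q,11*P + 6*Q) leaves e(P,Q)^det(M).
7*6 - 21*11 = -189; reduced mod 37: det = 33, inverse 9.
Build f_{37,P'} and f_{37,Q'} via the 6-bit ladder of 37=100101_2; evaluate at shifted divisors; quotient in F_{139475196051239^6}.
e_{37}(P',Q') = 18426056038791 + 12286959797575*t + 126062884667343*t^2 + 125383746882717*t^3 + 63208111831915*t^4 + 35355050866279*t^5.
Finally e_{37}(P,Q) = 111414315005900 + 50481416035711*t + 18668358769136*t^2 + 120253314763297*t^3 + 91317892035645*t^4 + 84065214308036*t^5.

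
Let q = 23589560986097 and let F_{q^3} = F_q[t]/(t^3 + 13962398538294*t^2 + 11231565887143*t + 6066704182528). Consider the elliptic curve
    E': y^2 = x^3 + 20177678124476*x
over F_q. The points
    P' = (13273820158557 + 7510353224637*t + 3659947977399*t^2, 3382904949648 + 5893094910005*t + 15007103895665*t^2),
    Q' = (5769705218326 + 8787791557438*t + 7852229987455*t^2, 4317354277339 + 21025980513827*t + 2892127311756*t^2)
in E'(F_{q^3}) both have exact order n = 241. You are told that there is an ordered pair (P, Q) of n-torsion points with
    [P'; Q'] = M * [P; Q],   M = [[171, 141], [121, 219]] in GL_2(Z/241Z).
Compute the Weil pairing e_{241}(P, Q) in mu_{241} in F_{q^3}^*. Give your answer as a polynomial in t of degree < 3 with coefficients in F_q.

Alternating bilinearity on E[241] (values in mu_{241} in F_{23589560986097^3}) gives e(P',Q') = e(P,Q)^det(M).
det(M) mod 241 = 144; its inverse in (Z/241)^* is 159 (check: 144*159 mod 241 = 1).
Double-and-add over 11110001: 8-1 doublings, 5-1 additions; each step l_{T,T}/v_{2T} or l_{T,P'}/v at Q'+S for random S.
Miller gives e_{241}(P',Q') = 2742661095331 + 19393063491882*t + 9461035767348*t^2 in F_{23589560986097^3}.
Finally e_{241}(P,Q) = 11750953727100 + 17392762683711*t + 4509637633305*t^2.

11750953727100 + 17392762683711*t + 4509637633305*t^2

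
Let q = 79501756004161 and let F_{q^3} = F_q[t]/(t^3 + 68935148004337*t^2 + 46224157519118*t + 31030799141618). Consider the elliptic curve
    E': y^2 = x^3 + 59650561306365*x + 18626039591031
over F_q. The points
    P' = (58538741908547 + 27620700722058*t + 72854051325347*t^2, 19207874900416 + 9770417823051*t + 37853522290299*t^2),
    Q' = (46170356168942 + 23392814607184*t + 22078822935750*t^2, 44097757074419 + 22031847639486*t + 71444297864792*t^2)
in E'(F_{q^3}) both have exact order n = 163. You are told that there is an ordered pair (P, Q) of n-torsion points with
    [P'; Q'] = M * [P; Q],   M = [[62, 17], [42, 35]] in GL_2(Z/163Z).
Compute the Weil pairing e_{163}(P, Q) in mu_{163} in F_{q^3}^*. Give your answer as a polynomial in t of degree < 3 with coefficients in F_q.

Since e_{163}(P,P)=e_{163}(Q,Q)=1 and e_{163}(Q,P)=e_{163}(P,Q)^{-1}, expanding e_{163}(62*P + 17*Q,42*P + 35*Q) leaves e(P,Q)^det(M).
det M = 62*35 - 17*42 = 1456 = 152 (mod 163); 152^{-1} = 74 (mod 163).
n = 163 = (10100011)_2 (8 bits, wt 4); accumulate f_{163,P'}(Q'+S)/f_{163,P'}(S) along the 7-step ladder.
f_P(D_Q)/f_Q(D_P) = 21905091285561 + 53395098127222*t + 35355117912185*t^2.
Raise to 74: e(P,Q) = 69087801451852 + 1274157562733*t + 27429454051568*t^2 in mu_{163}.

69087801451852 + 1274157562733*t + 27429454051568*t^2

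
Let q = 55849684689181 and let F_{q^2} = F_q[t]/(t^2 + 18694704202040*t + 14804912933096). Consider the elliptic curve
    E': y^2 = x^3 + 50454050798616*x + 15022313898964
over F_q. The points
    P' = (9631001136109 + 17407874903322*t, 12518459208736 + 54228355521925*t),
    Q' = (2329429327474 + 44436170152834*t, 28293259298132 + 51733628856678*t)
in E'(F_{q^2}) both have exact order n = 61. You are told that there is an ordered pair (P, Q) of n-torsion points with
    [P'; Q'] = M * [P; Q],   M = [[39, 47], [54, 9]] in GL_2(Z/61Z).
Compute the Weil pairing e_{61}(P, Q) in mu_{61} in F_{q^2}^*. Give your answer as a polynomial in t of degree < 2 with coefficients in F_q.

e_{61} is bilinear + alternating on E[61], so e_{61}(39*P + 47*Q, 54*P + 9*Q) = e_{61}(P,Q)^(39*9-47*54).
Hence e(P,Q) = e(P',Q')^{34} where 34 = 9^{-1} mod 61.
n = 61 = (111101)_2 (6 bits, wt 5); accumulate f_{61,P'}(Q'+S)/f_{61,P'}(S) along the 5-step ladder.
e_{61}(P',Q') = 49007506368582 + 34738576880377*t.
Raise to 34: e(P,Q) = 47046987782046 + 50964649052616*t in mu_{61}.

47046987782046 + 50964649052616*t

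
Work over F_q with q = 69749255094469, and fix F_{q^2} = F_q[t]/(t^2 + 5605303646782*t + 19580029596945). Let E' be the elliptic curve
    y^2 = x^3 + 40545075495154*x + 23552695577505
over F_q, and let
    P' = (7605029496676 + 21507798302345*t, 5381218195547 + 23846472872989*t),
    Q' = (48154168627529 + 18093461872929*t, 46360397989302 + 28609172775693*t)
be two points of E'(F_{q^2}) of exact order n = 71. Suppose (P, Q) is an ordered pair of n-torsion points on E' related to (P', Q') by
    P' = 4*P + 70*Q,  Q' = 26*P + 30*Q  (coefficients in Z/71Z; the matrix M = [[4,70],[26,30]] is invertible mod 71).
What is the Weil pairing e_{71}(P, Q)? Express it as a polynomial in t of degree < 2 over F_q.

e_{71}(aP+bQ,cP+dQ) = e_{71}(P,Q)^(ad-bc); with (a,b,c,d)=(4,70,26,30) this gives the det-71 law.
det M = 4*30 - 70*26 = -1700 = 4 (mod 71); 4^{-1} = 18 (mod 71).
Miller loop for e_{71} over F_{69749255094469^2}: bits of 71 = 1000111; 6 double steps + 3 add steps, l/v at each.
So e_{71}(P',Q') = 45262117436529 + 60283347135986*t.
Raise to 18: e(P,Q) = 68802746528000 + 58880378299527*t in mu_{71}.

68802746528000 + 58880378299527*t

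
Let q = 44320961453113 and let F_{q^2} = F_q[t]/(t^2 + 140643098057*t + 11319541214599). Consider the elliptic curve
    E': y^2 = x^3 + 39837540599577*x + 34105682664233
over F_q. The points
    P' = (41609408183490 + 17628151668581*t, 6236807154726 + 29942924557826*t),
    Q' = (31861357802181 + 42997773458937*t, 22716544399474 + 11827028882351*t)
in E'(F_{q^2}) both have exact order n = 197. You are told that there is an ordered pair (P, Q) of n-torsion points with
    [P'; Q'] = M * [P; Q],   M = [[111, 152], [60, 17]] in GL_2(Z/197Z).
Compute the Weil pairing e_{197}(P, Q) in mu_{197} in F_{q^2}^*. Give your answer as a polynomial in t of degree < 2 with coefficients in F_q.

26472710912 + 695500091712*t

Since e_{197}(P,P)=e_{197}(Q,Q)=1 and e_{197}(Q,P)=e_{197}(P,Q)^{-1}, expanding e_{197}(111*P + 152*Q,60*P + 17*Q) leaves e(P,Q)^det(M).
Inverting 56 mod 197: 95. Thus e_{197}(P,Q) = e(P',Q')^{95}.
Build f_{197,P'} and f_{197,Q'} via the 8-bit ladder of 197=11000101_2; evaluate at shifted divisors; quotient in F_{44320961453113^2}.
Miller gives e_{197}(P',Q') = 15009272240275 + 870923967991*t in F_{44320961453113^2}.
Raise to 95: e(P,Q) = 26472710912 + 695500091712*t in mu_{197}.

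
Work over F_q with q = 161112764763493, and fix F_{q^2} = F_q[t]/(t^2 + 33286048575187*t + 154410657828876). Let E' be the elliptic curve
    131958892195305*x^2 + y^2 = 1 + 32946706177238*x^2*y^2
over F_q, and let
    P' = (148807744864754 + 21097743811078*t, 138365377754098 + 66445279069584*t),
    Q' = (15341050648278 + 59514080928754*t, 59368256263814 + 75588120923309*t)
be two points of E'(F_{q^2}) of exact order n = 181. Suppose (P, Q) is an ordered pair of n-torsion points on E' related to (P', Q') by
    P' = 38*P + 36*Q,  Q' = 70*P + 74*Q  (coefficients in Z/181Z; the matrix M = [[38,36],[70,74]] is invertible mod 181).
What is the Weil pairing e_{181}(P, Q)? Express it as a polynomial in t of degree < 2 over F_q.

147484183518124 + 101355978818276*t

The 181-Weil pairing on E[181] over F_{161112764763493} is alternating-bilinear: e_{181}(P',Q') = e_{181}(P,Q)^det(M).
38*74 - 36*70 = 292; reduced mod 181: det = 111, inverse 106.
Map (x,y)_Ed via u=(1+y)/(1-y), v=(1+y)/((1-y)x) to Montgomery A=85673121000781,B=77730754643451; then to (a',b')=(117897515984585,60795249076418).
8-bit Miller (10110101) on E'/F_{161112764763493} with a'=117897515984585, b'=60795249076418: accumulate tangent/chord ratios at Q'+S and P'+S'.
So e_{181}(P',Q') = 94964864524783 + 158608310479378*t.
Thus e_{181}(P,Q) = 147484183518124 + 101355978818276*t.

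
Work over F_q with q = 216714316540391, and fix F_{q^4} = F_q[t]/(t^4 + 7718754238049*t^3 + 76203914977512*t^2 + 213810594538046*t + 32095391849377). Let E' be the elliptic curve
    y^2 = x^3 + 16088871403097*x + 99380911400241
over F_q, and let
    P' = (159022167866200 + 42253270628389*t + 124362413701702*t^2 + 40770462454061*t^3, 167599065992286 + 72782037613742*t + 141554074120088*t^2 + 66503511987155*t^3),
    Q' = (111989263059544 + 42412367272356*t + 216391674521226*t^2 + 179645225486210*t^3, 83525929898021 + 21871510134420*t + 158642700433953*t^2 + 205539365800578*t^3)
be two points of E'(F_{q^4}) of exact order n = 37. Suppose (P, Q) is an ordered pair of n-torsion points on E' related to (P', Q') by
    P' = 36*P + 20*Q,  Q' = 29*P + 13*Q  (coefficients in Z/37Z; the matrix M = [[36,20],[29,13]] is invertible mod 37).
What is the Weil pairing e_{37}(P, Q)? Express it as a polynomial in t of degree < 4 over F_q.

51633189902270 + 204635552640876*t + 83152323919978*t^2 + 215354611541486*t^3

Under M = [[36,20],[29,13]] in GL_2(Z/37), e_{37}(P',Q') = e_{37}(P,Q)^(36*13-20*29 mod 37).
So e_{37}(P,Q) = e_{37}(P',Q')^{36}, since 36*36 = 1 mod 37.
Build f_{37,P'} and f_{37,Q'} via the 6-bit ladder of 37=100101_2; evaluate at shifted divisors; quotient in F_{216714316540391^4}.
So e_{37}(P',Q') = 117474629362753 + 19953454161442*t + 51272175491103*t^2 + 34264134805250*t^3.
Thus e_{37}(P,Q) = 51633189902270 + 204635552640876*t + 83152323919978*t^2 + 215354611541486*t^3.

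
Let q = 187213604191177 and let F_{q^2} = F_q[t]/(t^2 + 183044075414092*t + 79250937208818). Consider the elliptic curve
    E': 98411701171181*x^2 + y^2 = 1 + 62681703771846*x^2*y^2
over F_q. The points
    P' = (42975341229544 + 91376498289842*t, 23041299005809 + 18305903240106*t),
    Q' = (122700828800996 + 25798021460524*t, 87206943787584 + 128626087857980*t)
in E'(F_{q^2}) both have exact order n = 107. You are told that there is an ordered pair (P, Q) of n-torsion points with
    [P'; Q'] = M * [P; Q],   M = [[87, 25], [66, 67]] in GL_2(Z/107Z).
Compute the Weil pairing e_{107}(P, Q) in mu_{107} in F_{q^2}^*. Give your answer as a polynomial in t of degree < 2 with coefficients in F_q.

154171772832132 + 118880799898604*t

Under M = [[87,25],[66,67]] in GL_2(Z/107), e_{107}(P',Q') = e_{107}(P,Q)^(87*67-25*66 mod 107).
Inverting 6 mod 107: 18. Thus e_{107}(P,Q) = e(P',Q')^{18}.
Edwards a_E,d_E -> Montgomery A=10480571630573,B=75463364110839 -> Weierstrass 117213324463826,29693891937661 via alpha=58051168189034,beta=55735900397628.
Double-and-add over 1101011: 7-1 doublings, 5-1 additions; each step l_{T,T}/v_{2T} or l_{T,P'}/v at Q'+S for random S.
The quotient is 75212490934405 + 98213991262190*t.
Finally e_{107}(P,Q) = 154171772832132 + 118880799898604*t.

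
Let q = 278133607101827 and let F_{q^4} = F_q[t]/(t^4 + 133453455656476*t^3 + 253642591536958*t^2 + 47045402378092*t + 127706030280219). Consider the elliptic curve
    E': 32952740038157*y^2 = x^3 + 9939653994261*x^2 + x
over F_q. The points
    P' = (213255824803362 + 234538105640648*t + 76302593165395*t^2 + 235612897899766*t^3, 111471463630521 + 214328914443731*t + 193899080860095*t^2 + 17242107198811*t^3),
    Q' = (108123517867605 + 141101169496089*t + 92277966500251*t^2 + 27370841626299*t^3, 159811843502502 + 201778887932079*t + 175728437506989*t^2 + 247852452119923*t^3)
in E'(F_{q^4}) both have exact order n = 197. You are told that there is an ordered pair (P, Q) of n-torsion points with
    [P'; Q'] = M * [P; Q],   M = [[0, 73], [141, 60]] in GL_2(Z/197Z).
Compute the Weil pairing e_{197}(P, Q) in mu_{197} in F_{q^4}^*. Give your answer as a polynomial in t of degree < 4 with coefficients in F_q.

198072035769665 + 181937976700766*t + 132799588140302*t^2 + 128819261678991*t^3

e_{197}(aP+bQ,cP+dQ) = e_{197}(P,Q)^(ad-bc); with (a,b,c,d)=(0,73,141,60) this gives the det-197 law.
0*60 - 73*141 = -10293; reduced mod 197: det = 148, inverse 4.
Set x_W=64683218343192*u+153696291092602, y_W=64683218343192*v; then E': y_W^2=x_W^3+124952061805497*x_W+220940644892028.
Miller loop for e_{197} over F_{278133607101827^4}: bits of 197 = 11000101; 7 double steps + 3 add steps, l/v at each.
So e_{197}(P',Q') = 221647807787167 + 182409573091670*t + 94009856838063*t^2 + 60949426839062*t^3.
Thus e_{197}(P,Q) = 198072035769665 + 181937976700766*t + 132799588140302*t^2 + 128819261678991*t^3.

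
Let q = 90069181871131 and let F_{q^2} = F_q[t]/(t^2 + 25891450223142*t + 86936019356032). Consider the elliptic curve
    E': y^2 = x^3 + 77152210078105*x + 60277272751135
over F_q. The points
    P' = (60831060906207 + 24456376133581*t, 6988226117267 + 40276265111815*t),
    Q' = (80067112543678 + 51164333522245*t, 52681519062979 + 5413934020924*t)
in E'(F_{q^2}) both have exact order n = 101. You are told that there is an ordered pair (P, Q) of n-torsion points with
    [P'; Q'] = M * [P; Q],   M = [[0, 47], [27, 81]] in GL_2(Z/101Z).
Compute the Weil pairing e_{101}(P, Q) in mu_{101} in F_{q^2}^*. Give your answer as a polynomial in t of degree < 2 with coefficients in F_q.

e_{101} is bilinear + alternating on E[101], so e_{101}(47*Q, 27*P + 81*Q) = e_{101}(P,Q)^(0*81-47*27).
0*81 - 47*27 = -1269; reduced mod 101: det = 44, inverse 62.
Miller loop for e_{101} over F_{90069181871131^2}: bits of 101 = 1100101; 6 double steps + 3 add steps, l/v at each.
Result: e(P',Q') = 7379647063132 + 47970964168302*t.
e_{101}(P,Q) = (7379647063132 + 47970964168302*t)^{62} = 57116394929568 + 18023927651157*t.

57116394929568 + 18023927651157*t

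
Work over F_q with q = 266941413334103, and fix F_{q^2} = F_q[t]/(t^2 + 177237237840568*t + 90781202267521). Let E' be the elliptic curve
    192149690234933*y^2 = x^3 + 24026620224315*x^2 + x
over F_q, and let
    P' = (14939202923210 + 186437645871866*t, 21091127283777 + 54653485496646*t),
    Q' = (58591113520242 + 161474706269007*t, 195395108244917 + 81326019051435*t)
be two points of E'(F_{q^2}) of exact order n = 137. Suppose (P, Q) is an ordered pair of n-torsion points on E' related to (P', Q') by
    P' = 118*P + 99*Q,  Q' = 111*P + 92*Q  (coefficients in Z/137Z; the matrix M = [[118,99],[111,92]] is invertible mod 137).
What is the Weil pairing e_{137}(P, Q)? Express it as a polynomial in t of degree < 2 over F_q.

Alternating bilinearity on E[137] (values in mu_{137} in F_{266941413334103^2}) gives e(P',Q') = e(P,Q)^det(M).
118*92 - 99*111 = -133; reduced mod 137: det = 4, inverse 103.
Set x_W=64884240843919*u+92020124869210, y_W=64884240843919*v; then E': y_W^2=x_W^3+201851216964135*x_W+164900503158822.
n = 137 = (10001001)_2 (8 bits, wt 3); accumulate f_{137,P'}(Q'+S)/f_{137,P'}(S) along the 7-step ladder.
Miller gives e_{137}(P',Q') = 171166412908106 + 194128563036499*t in F_{266941413334103^2}.
Thus e_{137}(P,Q) = 134963579066979 + 20890470152416*t.

134963579066979 + 20890470152416*t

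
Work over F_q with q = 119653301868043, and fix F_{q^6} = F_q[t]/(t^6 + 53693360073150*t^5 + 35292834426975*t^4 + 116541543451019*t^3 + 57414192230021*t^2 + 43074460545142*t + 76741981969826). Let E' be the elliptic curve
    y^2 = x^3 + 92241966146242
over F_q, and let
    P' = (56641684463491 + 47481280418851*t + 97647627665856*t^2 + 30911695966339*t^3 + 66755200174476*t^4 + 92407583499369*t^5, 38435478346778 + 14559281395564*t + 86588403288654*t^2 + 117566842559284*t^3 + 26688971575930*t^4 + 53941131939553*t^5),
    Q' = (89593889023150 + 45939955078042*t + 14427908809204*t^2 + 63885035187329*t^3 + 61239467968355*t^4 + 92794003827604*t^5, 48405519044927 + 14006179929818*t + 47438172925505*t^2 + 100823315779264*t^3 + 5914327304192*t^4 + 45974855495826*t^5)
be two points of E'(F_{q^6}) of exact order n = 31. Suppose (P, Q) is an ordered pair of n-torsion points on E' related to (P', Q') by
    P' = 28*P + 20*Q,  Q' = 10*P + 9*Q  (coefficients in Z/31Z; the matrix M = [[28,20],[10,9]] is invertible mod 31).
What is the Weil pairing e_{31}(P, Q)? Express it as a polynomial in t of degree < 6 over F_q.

93657127138746 + 21184591333671*t + 1356428364028*t^2 + 65092924516768*t^3 + 45727442268177*t^4 + 105637527665533*t^5

Alternating bilinearity on E[31] (values in mu_{31} in F_{119653301868043^6}) gives e(P',Q') = e(P,Q)^det(M).
28*9 - 20*10 = 52; reduced mod 31: det = 21, inverse 3.
Miller loop for e_{31} over F_{119653301868043^6}: bits of 31 = 11111; 4 double steps + 4 add steps, l/v at each.
Miller gives e_{31}(P',Q') = 14956179858087 + 105274351547447*t + 19413947761949*t^2 + 39898558319513*t^3 + 4697428953366*t^4 + 119166120569199*t^5 in F_{119653301868043^6}.
(14956179858087 + 105274351547447*t + 19413947761949*t^2 + 39898558319513*t^3 + 4697428953366*t^4 + 119166120569199*t^5)^{3} mod (119653301868043,f) = 93657127138746 + 21184591333671*t + 1356428364028*t^2 + 65092924516768*t^3 + 45727442268177*t^4 + 105637527665533*t^5.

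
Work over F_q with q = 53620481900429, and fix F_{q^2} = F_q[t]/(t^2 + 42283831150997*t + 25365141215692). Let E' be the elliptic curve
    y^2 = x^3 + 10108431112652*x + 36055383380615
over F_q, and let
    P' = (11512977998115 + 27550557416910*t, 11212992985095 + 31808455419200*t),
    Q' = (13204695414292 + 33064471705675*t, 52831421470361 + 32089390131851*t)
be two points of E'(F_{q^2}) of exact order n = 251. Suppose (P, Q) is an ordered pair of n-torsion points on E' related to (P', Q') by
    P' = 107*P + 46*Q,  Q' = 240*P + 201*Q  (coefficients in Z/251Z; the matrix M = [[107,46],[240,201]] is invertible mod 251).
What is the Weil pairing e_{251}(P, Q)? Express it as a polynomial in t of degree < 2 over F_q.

46343039452204 + 46851357354060*t

The 251-Weil pairing on E[251] over F_{53620481900429} is alternating-bilinear: e_{251}(P',Q') = e_{251}(P,Q)^det(M).
det M = 107*201 - 46*240 = 10467 = 176 (mod 251); 176^{-1} = 87 (mod 251).
Build f_{251,P'} and f_{251,Q'} via the 8-bit ladder of 251=11111011_2; evaluate at shifted divisors; quotient in F_{53620481900429^2}.
e_{251}(P',Q') = 40185563905657 + 46630113876656*t.
Thus e_{251}(P,Q) = 46343039452204 + 46851357354060*t.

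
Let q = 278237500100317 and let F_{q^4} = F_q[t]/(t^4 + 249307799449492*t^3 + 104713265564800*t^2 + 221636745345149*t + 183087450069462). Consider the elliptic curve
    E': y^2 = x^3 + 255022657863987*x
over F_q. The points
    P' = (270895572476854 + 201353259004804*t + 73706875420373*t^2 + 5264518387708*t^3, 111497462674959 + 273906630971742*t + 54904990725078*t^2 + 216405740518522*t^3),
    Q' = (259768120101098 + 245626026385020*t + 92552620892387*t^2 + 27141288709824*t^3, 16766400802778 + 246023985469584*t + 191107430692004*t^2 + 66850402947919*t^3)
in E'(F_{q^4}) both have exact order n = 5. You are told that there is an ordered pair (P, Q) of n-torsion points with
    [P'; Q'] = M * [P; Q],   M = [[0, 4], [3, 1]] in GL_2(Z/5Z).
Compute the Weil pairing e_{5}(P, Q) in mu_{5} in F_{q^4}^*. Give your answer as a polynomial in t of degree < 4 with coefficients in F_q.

The 5-Weil pairing on E[5] over F_{278237500100317} is alternating-bilinear: e_{5}(P',Q') = e_{5}(P,Q)^det(M).
det M = 0*1 - 4*3 = -12 = 3 (mod 5); 3^{-1} = 2 (mod 5).
Double-and-add over 101: 3-1 doublings, 2-1 additions; each step l_{T,T}/v_{2T} or l_{T,P'}/v at Q'+S for random S.
Result: e(P',Q') = 216437208776579 + 88504120085311*t + 207809793082160*t^2 + 65112344066526*t^3.
Finally e_{5}(P,Q) = 267392414651306 + 57751782282949*t + 60959098100637*t^2 + 239814958601357*t^3.

267392414651306 + 57751782282949*t + 60959098100637*t^2 + 239814958601357*t^3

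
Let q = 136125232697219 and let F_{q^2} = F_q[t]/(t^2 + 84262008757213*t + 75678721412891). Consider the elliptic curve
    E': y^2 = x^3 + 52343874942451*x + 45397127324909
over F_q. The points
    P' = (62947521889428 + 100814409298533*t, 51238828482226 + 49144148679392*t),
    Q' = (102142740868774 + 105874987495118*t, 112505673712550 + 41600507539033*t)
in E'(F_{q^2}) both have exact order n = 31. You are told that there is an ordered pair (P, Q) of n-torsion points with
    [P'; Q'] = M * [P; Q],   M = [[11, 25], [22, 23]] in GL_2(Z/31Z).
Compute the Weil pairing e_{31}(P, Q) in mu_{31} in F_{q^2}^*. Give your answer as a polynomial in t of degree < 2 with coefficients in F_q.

e_{31}(aP+bQ,cP+dQ) = e_{31}(P,Q)^(ad-bc); with (a,b,c,d)=(11,25,22,23) this gives the det-31 law.
det M = 11*23 - 25*22 = -297 = 13 (mod 31); 13^{-1} = 12 (mod 31).
5-bit Miller (11111) on E'/F_{136125232697219} with a'=52343874942451, b'=45397127324909: accumulate tangent/chord ratios at Q'+S and P'+S'.
Result: e(P',Q') = 53456381346073 + 108647932457117*t.
Raise to 12: e(P,Q) = 17866104867432 + 70196342968400*t in mu_{31}.

17866104867432 + 70196342968400*t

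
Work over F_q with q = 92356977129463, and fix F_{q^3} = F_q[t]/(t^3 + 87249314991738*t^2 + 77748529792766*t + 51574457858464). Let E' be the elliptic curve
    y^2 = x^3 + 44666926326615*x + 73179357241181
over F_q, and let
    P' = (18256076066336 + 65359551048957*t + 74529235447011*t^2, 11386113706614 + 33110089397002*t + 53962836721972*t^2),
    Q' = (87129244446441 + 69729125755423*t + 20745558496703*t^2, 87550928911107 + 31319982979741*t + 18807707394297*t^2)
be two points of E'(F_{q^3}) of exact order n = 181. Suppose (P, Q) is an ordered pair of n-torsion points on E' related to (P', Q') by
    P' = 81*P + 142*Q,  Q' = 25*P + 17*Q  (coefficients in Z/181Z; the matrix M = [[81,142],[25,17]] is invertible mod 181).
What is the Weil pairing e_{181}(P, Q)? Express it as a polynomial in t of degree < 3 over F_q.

The 181-Weil pairing on E[181] over F_{92356977129463} is alternating-bilinear: e_{181}(P',Q') = e_{181}(P,Q)^det(M).
Hence e(P,Q) = e(P',Q')^{180} where 180 = 180^{-1} mod 181.
Miller loop for e_{181} over F_{92356977129463^3}: bits of 181 = 10110101; 7 double steps + 4 add steps, l/v at each.
So e_{181}(P',Q') = 75347130778591 + 67018442163576*t + 70868237548346*t^2.
Thus e_{181}(P,Q) = 77410159657618 + 68603068976219*t + 25847571847832*t^2.

77410159657618 + 68603068976219*t + 25847571847832*t^2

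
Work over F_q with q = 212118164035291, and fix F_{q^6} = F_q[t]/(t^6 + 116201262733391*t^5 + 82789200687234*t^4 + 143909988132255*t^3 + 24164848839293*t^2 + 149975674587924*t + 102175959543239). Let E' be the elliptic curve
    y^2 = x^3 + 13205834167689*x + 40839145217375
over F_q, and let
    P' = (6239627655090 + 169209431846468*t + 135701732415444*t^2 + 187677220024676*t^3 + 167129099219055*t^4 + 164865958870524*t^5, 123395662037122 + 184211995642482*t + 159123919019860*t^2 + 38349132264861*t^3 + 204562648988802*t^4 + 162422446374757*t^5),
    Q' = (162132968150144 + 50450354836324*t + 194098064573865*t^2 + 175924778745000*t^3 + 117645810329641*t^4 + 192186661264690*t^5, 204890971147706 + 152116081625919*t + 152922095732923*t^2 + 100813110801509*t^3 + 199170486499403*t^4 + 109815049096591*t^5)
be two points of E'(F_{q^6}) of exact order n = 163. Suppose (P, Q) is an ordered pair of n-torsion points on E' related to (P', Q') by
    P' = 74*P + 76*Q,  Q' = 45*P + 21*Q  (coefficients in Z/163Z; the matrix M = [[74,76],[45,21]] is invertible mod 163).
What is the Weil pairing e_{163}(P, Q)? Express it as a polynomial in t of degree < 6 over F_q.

165787291738578 + 11532268609685*t + 36773908711515*t^2 + 154905459322609*t^3 + 160744494939379*t^4 + 44755673788631*t^5

Under M = [[74,76],[45,21]] in GL_2(Z/163), e_{163}(P',Q') = e_{163}(P,Q)^(74*21-76*45 mod 163).
det(M) mod 163 = 90; its inverse in (Z/163)^* is 96 (check: 90*96 mod 163 = 1).
Run Miller on y^2=x^3+13205834167689*x+40839145217375 over F_{212118164035291}: ladder 10100011 (8 bits); e = f_P(D_Q)/f_Q(D_P).
The quotient is 23645865802052 + 39300999090231*t + 132429614791669*t^2 + 125427638982734*t^3 + 120151088980284*t^4 + 124409706462258*t^5.
e_{163}(P,Q) = (23645865802052 + 39300999090231*t + 132429614791669*t^2 + 125427638982734*t^3 + 120151088980284*t^4 + 124409706462258*t^5)^{96} = 165787291738578 + 11532268609685*t + 36773908711515*t^2 + 154905459322609*t^3 + 160744494939379*t^4 + 44755673788631*t^5.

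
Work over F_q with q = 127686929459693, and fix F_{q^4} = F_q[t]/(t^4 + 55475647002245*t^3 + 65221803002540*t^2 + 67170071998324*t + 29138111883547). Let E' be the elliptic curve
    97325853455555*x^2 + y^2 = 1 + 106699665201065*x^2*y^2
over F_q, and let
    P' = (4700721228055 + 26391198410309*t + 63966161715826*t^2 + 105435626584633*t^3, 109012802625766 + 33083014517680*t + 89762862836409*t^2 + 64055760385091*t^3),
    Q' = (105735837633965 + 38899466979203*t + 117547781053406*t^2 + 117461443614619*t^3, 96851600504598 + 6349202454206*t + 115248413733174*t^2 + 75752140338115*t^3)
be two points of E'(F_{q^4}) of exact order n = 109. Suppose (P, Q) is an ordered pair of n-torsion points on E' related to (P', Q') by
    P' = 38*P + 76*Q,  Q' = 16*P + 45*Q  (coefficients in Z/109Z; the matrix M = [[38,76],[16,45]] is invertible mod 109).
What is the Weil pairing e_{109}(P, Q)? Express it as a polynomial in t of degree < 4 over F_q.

111211405026103 + 60940900598326*t + 52134031936269*t^2 + 63439362688977*t^3

Under M = [[38,76],[16,45]] in GL_2(Z/109), e_{109}(P',Q') = e_{109}(P,Q)^(38*45-76*16 mod 109).
Hence e(P,Q) = e(P',Q')^{47} where 47 = 58^{-1} mod 109.
Edwards a_E,d_E -> Montgomery A=94601447768933,B=33068967353731 -> Weierstrass 48141920333445,48792460793413 via alpha=119128872749232,beta=61500011793469.
n = 109 = (1101101)_2 (7 bits, wt 5); accumulate f_{109,P'}(Q'+S)/f_{109,P'}(S) along the 6-step ladder.
f_P(D_Q)/f_Q(D_P) = 47625902747428 + 77698655747755*t + 19816354914715*t^2 + 1208798642898*t^3.
Finally e_{109}(P,Q) = 111211405026103 + 60940900598326*t + 52134031936269*t^2 + 63439362688977*t^3.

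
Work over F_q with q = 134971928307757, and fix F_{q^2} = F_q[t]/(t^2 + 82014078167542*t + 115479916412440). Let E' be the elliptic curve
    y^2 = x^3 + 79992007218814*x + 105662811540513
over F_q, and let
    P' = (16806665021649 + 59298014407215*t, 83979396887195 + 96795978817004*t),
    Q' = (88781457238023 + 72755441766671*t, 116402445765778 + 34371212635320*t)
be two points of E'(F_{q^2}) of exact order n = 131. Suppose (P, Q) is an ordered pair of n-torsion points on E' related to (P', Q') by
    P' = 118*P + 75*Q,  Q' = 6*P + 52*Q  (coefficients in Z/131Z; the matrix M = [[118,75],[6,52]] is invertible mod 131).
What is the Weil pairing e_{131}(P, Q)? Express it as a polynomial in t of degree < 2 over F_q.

Under M = [[118,75],[6,52]] in GL_2(Z/131), e_{131}(P',Q') = e_{131}(P,Q)^(118*52-75*6 mod 131).
Hence e(P,Q) = e(P',Q')^{89} where 89 = 53^{-1} mod 131.
Miller loop for e_{131} over F_{134971928307757^2}: bits of 131 = 10000011; 7 double steps + 2 add steps, l/v at each.
So e_{131}(P',Q') = 68252751671904 + 18144547667629*t.
e_{131}(P,Q) = (68252751671904 + 18144547667629*t)^{89} = 14584974978206 + 64384135215697*t.

14584974978206 + 64384135215697*t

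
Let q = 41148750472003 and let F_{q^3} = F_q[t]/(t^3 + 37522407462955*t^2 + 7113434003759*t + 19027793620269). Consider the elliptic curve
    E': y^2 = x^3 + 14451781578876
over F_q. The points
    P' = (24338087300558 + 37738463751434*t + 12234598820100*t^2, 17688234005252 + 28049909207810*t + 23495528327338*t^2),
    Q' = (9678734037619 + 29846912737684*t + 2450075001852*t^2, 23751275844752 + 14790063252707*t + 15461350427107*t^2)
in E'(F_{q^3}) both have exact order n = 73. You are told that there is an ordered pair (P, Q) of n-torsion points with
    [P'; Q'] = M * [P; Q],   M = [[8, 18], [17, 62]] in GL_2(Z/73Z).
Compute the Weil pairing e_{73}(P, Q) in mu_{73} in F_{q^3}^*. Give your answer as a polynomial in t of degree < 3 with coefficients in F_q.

Under M = [[8,18],[17,62]] in GL_2(Z/73), e_{73}(P',Q') = e_{73}(P,Q)^(8*62-18*17 mod 73).
det M = 8*62 - 18*17 = 190 = 44 (mod 73); 44^{-1} = 5 (mod 73).
n = 73 = (1001001)_2 (7 bits, wt 3); accumulate f_{73,P'}(Q'+S)/f_{73,P'}(S) along the 6-step ladder.
Miller gives e_{73}(P',Q') = 4407577564154 + 132639712693*t + 3878301394448*t^2 in F_{41148750472003^3}.
Finally e_{73}(P,Q) = 13802067072701 + 11399105767673*t + 3998872973509*t^2.

13802067072701 + 11399105767673*t + 3998872973509*t^2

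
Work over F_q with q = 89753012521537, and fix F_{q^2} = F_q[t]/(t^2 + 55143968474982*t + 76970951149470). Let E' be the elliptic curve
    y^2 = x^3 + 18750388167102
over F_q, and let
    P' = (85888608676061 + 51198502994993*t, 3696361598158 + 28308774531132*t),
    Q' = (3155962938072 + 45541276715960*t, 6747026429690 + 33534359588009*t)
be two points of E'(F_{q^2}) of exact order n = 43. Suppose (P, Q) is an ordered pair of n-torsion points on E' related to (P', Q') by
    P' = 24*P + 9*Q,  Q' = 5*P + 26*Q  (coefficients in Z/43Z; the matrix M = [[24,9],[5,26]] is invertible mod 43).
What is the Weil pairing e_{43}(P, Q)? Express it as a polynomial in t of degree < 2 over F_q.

e_{43}(aP+bQ,cP+dQ) = e_{43}(P,Q)^(ad-bc); with (a,b,c,d)=(24,9,5,26) this gives the det-43 law.
Inverting 20 mod 43: 28. Thus e_{43}(P,Q) = e(P',Q')^{28}.
Double-and-add over 101011: 6-1 doublings, 4-1 additions; each step l_{T,T}/v_{2T} or l_{T,P'}/v at Q'+S for random S.
e_{43}(P',Q') = 26026821054211 + 83408202854257*t.
Finally e_{43}(P,Q) = 7820882796169 + 80639713489395*t.

7820882796169 + 80639713489395*t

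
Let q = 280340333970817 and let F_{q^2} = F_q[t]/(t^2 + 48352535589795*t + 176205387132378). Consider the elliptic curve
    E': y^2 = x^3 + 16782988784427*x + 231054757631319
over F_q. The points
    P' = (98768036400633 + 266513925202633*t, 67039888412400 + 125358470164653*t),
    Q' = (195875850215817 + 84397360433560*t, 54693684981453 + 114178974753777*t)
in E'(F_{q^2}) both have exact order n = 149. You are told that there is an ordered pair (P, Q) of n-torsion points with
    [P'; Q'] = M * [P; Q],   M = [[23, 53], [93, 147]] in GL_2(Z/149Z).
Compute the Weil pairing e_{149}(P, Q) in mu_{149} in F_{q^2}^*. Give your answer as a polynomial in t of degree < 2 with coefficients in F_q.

112797792609678 + 9130438784299*t

Since e_{149}(P,P)=e_{149}(Q,Q)=1 and e_{149}(Q,P)=e_{149}(P,Q)^{-1}, expanding e_{149}(23*P + 53*Q,93*P + 147*Q) leaves e(P,Q)^det(M).
Inverting 91 mod 149: 131. Thus e_{149}(P,Q) = e(P',Q')^{131}.
n = 149 = (10010101)_2 (8 bits, wt 4); accumulate f_{149,P'}(Q'+S)/f_{149,P'}(S) along the 7-step ladder.
e_{149}(P',Q') = 203063417117110 + 134559930326454*t.
(203063417117110 + 134559930326454*t)^{131} mod (280340333970817,f) = 112797792609678 + 9130438784299*t.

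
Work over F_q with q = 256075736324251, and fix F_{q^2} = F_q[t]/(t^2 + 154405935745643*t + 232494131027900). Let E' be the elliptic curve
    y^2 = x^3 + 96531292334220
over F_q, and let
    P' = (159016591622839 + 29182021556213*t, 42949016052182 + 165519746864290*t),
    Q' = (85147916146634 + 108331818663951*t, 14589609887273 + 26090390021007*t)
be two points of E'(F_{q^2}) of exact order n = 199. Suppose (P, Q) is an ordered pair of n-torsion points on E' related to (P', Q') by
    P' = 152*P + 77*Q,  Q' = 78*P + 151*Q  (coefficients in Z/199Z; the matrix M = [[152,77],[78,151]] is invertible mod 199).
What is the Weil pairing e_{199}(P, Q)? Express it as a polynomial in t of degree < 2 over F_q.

Under M = [[152,77],[78,151]] in GL_2(Z/199), e_{199}(P',Q') = e_{199}(P,Q)^(152*151-77*78 mod 199).
det M = 152*151 - 77*78 = 16946 = 31 (mod 199); 31^{-1} = 122 (mod 199).
Build f_{199,P'} and f_{199,Q'} via the 8-bit ladder of 199=11000111_2; evaluate at shifted divisors; quotient in F_{256075736324251^2}.
e_{199}(P',Q') = 103220118745707 + 133813954785109*t.
Hence e(P,Q) = 219809425478969 + 121855310616649*t in F_{256075736324251^2}^*.

219809425478969 + 121855310616649*t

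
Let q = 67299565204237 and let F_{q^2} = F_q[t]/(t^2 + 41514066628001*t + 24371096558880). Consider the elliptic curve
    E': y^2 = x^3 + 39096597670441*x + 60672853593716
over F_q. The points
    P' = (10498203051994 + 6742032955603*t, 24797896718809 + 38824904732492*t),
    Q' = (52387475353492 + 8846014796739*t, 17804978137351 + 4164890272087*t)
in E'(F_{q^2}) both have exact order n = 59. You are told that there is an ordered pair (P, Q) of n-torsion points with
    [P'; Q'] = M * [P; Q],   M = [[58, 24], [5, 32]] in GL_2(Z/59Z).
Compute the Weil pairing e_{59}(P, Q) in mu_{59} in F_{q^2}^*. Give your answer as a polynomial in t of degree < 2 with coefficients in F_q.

45158346610164 + 47690990251174*t

e_{59} is bilinear + alternating on E[59], so e_{59}(58*P + 24*Q, 5*P + 32*Q) = e_{59}(P,Q)^(58*32-24*5).
So e_{59}(P,Q) = e_{59}(P',Q')^{26}, since 25*26 = 1 mod 59.
6-bit Miller (111011) on E'/F_{67299565204237} with a'=39096597670441, b'=60672853593716: accumulate tangent/chord ratios at Q'+S and P'+S'.
Result: e(P',Q') = 27608204395515 + 61115915992093*t.
(27608204395515 + 61115915992093*t)^{26} mod (67299565204237,f) = 45158346610164 + 47690990251174*t.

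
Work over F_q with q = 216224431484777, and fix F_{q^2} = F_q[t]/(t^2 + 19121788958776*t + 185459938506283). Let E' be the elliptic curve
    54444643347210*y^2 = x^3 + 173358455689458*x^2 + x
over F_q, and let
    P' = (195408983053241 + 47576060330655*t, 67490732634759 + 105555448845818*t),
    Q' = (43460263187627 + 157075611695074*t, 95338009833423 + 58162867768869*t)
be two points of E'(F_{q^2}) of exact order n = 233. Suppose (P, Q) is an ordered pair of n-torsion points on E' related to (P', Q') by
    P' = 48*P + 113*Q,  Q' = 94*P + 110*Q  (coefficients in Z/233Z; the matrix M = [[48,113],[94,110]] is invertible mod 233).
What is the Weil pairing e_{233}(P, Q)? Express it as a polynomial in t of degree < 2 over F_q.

Alternating bilinearity on E[233] (values in mu_{233} in F_{216224431484777^2}) gives e(P',Q') = e(P,Q)^det(M).
Hence e(P,Q) = e(P',Q')^{96} where 96 = 17^{-1} mod 233.
(x,y)|->(13722738730587x+94208407287065,13722738730587y) sends E' to y^2=x^3+12013898354437*x+22186277852269.
Run Miller on y^2=x^3+12013898354437*x+22186277852269 over F_{216224431484777}: ladder 11101001 (8 bits); e = f_P(D_Q)/f_Q(D_P).
So e_{233}(P',Q') = 170291112205573 + 161712945491376*t.
(170291112205573 + 161712945491376*t)^{96} mod (216224431484777,f) = 61467504327988 + 29403910641755*t.

61467504327988 + 29403910641755*t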